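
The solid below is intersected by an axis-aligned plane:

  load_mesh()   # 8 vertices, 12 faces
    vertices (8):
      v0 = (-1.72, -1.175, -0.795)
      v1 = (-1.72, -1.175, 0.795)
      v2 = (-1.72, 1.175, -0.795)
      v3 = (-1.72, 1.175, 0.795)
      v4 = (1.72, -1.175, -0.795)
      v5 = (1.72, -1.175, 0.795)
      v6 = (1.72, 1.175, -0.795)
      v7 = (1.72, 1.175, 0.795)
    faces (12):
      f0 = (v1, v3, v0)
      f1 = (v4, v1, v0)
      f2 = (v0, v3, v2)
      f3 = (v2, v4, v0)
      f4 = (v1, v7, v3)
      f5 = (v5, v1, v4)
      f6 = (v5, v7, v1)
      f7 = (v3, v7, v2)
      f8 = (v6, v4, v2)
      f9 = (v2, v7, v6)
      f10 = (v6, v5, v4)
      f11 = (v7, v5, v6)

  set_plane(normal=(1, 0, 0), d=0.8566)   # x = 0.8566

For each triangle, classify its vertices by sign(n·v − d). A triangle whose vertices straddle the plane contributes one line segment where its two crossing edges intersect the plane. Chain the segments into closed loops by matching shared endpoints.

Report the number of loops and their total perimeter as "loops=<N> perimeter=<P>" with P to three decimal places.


loops=1 perimeter=7.880

Straddling triangles (8 of 12):
  (v4,v1,v0) [+--] → (0.8566, -1.175, -0.395928)–(0.8566, -1.175, -0.795)  len=0.3991
  (v2,v4,v0) [-+-] → (0.8566, -0.585177, -0.795)–(0.8566, -1.175, -0.795)  len=0.5898
  (v1,v7,v3) [-+-] → (0.8566, 0.585177, 0.795)–(0.8566, 1.175, 0.795)  len=0.5898
  (v5,v1,v4) [+-+] → (0.8566, -1.175, 0.795)–(0.8566, -1.175, -0.395928)  len=1.1909
  (v5,v7,v1) [++-] → (0.8566, 0.585177, 0.795)–(0.8566, -1.175, 0.795)  len=1.7602
  (v3,v7,v2) [-+-] → (0.8566, 1.175, 0.795)–(0.8566, 1.175, 0.395928)  len=0.3991
  (v6,v4,v2) [++-] → (0.8566, -0.585177, -0.795)–(0.8566, 1.175, -0.795)  len=1.7602
  (v2,v7,v6) [-++] → (0.8566, 1.175, 0.395928)–(0.8566, 1.175, -0.795)  len=1.1909

Chained into 1 loop(s):
  loop 1: 8 segments, perimeter = 7.8800
Total perimeter = 7.880


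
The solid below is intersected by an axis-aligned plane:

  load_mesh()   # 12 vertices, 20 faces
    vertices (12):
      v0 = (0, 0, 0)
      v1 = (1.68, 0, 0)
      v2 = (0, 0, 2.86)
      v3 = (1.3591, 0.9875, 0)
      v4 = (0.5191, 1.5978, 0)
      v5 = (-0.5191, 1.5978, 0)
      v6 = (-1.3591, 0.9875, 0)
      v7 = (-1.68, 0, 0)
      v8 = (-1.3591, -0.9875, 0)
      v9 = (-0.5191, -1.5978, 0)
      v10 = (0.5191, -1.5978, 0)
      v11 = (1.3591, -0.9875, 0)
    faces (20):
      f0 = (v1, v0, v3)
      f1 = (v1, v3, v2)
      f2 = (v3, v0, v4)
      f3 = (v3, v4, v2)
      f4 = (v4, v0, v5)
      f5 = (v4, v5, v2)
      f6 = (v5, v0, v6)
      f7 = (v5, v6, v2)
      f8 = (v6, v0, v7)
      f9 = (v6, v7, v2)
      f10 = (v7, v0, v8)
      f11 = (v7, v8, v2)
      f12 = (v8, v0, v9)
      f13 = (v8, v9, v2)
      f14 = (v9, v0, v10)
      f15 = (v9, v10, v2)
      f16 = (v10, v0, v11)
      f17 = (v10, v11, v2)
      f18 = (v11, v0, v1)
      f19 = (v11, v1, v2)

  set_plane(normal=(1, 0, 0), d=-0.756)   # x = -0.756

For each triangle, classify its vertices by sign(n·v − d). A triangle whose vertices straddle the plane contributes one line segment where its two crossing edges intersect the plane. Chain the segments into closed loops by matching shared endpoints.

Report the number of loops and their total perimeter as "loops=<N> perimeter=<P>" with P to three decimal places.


Straddling triangles (8 of 20):
  (v5,v0,v6) [++-] → (-0.756, 0.549297, 0)–(-0.756, 1.42568, 0)  len=0.8764
  (v5,v6,v2) [+-+] → (-0.756, 1.42568, 0)–(-0.756, 0.549297, 1.26912)  len=1.5423
  (v6,v0,v7) [-+-] → (-0.756, 0.549297, 0)–(-0.756, 0, 0)  len=0.5493
  (v6,v7,v2) [--+] → (-0.756, 0, 1.573)–(-0.756, 0.549297, 1.26912)  len=0.6277
  (v7,v0,v8) [-+-] → (-0.756, 0, 0)–(-0.756, -0.549297, 0)  len=0.5493
  (v7,v8,v2) [--+] → (-0.756, -0.549297, 1.26912)–(-0.756, 0, 1.573)  len=0.6277
  (v8,v0,v9) [-++] → (-0.756, -0.549297, 0)–(-0.756, -1.42568, 0)  len=0.8764
  (v8,v9,v2) [-++] → (-0.756, -1.42568, 0)–(-0.756, -0.549297, 1.26912)  len=1.5423

Chained into 1 loop(s):
  loop 1: 8 segments, perimeter = 7.1915
Total perimeter = 7.191

loops=1 perimeter=7.191


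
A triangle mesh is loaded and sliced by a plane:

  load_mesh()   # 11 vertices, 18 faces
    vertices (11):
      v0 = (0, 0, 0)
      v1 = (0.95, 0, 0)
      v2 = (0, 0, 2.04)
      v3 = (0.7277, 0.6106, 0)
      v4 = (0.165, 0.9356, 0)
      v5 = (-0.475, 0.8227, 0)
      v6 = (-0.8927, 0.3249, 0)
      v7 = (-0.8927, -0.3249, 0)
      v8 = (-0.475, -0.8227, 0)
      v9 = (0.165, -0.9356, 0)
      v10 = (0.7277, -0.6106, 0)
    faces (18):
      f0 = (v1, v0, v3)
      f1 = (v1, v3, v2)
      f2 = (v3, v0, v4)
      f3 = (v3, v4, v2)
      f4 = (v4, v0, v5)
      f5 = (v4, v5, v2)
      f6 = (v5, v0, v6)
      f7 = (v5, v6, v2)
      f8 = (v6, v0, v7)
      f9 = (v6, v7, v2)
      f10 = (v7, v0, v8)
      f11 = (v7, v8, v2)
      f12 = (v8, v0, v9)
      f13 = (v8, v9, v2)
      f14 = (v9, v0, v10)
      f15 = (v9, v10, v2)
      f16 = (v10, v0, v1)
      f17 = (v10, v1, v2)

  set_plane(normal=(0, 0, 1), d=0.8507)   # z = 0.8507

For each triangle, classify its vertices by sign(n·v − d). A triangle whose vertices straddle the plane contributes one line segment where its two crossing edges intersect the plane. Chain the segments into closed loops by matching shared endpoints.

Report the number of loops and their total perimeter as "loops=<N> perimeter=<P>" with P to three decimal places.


loops=1 perimeter=3.410

Straddling triangles (9 of 18):
  (v1,v3,v2) [--+] → (0.424242, 0.355974, 0.8507)–(0.553841, 0, 0.8507)  len=0.3788
  (v3,v4,v2) [--+] → (0.0961934, 0.545446, 0.8507)–(0.424242, 0.355974, 0.8507)  len=0.3788
  (v4,v5,v2) [--+] → (-0.27692, 0.479626, 0.8507)–(0.0961934, 0.545446, 0.8507)  len=0.3789
  (v5,v6,v2) [--+] → (-0.520435, 0.189414, 0.8507)–(-0.27692, 0.479626, 0.8507)  len=0.3788
  (v6,v7,v2) [--+] → (-0.520435, -0.189414, 0.8507)–(-0.520435, 0.189414, 0.8507)  len=0.3788
  (v7,v8,v2) [--+] → (-0.27692, -0.479626, 0.8507)–(-0.520435, -0.189414, 0.8507)  len=0.3788
  (v8,v9,v2) [--+] → (0.0961934, -0.545446, 0.8507)–(-0.27692, -0.479626, 0.8507)  len=0.3789
  (v9,v10,v2) [--+] → (0.424242, -0.355974, 0.8507)–(0.0961934, -0.545446, 0.8507)  len=0.3788
  (v10,v1,v2) [--+] → (0.553841, 0, 0.8507)–(0.424242, -0.355974, 0.8507)  len=0.3788

Chained into 1 loop(s):
  loop 1: 9 segments, perimeter = 3.4096
Total perimeter = 3.410


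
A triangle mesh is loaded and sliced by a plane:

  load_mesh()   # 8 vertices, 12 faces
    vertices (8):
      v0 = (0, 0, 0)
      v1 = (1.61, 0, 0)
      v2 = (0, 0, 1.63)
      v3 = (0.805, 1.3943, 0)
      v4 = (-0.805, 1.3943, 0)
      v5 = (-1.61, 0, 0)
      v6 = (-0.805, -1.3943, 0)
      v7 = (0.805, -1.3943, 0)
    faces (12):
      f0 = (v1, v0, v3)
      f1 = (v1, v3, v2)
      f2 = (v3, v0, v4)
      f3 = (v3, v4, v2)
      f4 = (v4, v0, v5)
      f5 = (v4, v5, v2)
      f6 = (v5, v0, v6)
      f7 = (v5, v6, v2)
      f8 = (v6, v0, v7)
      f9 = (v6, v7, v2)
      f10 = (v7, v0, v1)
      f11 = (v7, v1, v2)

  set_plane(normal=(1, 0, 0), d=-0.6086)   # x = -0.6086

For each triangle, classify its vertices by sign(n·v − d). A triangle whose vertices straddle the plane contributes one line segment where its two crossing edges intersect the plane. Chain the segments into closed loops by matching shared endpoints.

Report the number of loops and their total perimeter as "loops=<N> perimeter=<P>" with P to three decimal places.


loops=1 perimeter=6.277

Straddling triangles (8 of 12):
  (v3,v0,v4) [++-] → (-0.6086, 1.05413, 0)–(-0.6086, 1.3943, 0)  len=0.3402
  (v3,v4,v2) [+-+] → (-0.6086, 1.3943, 0)–(-0.6086, 1.05413, 0.39768)  len=0.5233
  (v4,v0,v5) [-+-] → (-0.6086, 1.05413, 0)–(-0.6086, 0, 0)  len=1.0541
  (v4,v5,v2) [--+] → (-0.6086, 0, 1.01384)–(-0.6086, 1.05413, 0.39768)  len=1.2210
  (v5,v0,v6) [-+-] → (-0.6086, 0, 0)–(-0.6086, -1.05413, 0)  len=1.0541
  (v5,v6,v2) [--+] → (-0.6086, -1.05413, 0.39768)–(-0.6086, 0, 1.01384)  len=1.2210
  (v6,v0,v7) [-++] → (-0.6086, -1.05413, 0)–(-0.6086, -1.3943, 0)  len=0.3402
  (v6,v7,v2) [-++] → (-0.6086, -1.3943, 0)–(-0.6086, -1.05413, 0.39768)  len=0.5233

Chained into 1 loop(s):
  loop 1: 8 segments, perimeter = 6.2772
Total perimeter = 6.277


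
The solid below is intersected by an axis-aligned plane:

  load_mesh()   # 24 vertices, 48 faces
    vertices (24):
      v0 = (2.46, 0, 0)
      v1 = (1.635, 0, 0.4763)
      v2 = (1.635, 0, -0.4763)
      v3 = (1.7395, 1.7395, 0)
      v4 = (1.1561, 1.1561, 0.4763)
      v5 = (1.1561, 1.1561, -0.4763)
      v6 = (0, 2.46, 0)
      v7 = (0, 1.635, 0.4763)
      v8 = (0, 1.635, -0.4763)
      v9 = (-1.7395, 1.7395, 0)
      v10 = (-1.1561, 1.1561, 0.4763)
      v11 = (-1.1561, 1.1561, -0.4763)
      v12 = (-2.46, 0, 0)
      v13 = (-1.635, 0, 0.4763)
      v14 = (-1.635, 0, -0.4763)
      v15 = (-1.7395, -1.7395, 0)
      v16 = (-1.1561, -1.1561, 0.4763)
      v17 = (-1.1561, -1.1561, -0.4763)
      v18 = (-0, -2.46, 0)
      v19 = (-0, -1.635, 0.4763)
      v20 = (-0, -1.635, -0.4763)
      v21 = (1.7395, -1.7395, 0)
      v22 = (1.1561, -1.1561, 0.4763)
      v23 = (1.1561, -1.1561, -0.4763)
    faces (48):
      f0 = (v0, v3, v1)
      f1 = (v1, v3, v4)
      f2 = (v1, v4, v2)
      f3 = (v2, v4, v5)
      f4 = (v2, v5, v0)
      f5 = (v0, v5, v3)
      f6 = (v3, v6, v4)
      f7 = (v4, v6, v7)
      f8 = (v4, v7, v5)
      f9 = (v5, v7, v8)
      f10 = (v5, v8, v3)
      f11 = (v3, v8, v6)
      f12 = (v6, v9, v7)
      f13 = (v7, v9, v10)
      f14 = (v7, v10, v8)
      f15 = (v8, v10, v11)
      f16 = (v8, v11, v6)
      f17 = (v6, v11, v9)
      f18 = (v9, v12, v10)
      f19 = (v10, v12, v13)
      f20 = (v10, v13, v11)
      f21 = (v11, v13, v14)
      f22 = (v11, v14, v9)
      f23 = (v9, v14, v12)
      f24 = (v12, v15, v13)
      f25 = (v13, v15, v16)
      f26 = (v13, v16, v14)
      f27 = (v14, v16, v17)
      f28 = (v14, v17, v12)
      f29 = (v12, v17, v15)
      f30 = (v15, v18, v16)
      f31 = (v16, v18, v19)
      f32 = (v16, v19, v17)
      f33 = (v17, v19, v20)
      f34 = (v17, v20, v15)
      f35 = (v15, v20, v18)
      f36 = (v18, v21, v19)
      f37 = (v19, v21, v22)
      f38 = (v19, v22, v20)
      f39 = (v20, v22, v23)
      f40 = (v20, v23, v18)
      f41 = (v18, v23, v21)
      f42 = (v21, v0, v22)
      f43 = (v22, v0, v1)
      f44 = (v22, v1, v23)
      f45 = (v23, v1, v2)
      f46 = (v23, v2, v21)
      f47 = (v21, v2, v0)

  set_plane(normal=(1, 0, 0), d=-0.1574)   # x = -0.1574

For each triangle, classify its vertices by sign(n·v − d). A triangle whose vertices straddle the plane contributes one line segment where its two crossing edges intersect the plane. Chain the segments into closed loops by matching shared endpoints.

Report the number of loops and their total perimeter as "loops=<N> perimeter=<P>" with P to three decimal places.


loops=2 perimeter=5.716

Straddling triangles (12 of 48):
  (v6,v9,v7) [+-+] → (-0.1574, 2.39481, 0)–(-0.1574, 1.64446, 0.433202)  len=0.8664
  (v7,v9,v10) [+--] → (-0.1574, 1.64446, 0.433202)–(-0.1574, 1.5698, 0.4763)  len=0.0862
  (v7,v10,v8) [+-+] → (-0.1574, 1.5698, 0.4763)–(-0.1574, 1.5698, -0.346606)  len=0.8229
  (v8,v10,v11) [+--] → (-0.1574, 1.5698, -0.346606)–(-0.1574, 1.5698, -0.4763)  len=0.1297
  (v8,v11,v6) [+-+] → (-0.1574, 1.5698, -0.4763)–(-0.1574, 2.28248, -0.064847)  len=0.8229
  (v6,v11,v9) [+--] → (-0.1574, 2.28248, -0.064847)–(-0.1574, 2.39481, 0)  len=0.1297
  (v15,v18,v16) [-+-] → (-0.1574, -2.39481, 0)–(-0.1574, -2.28248, 0.064847)  len=0.1297
  (v16,v18,v19) [-++] → (-0.1574, -2.28248, 0.064847)–(-0.1574, -1.5698, 0.4763)  len=0.8229
  (v16,v19,v17) [-+-] → (-0.1574, -1.5698, 0.4763)–(-0.1574, -1.5698, 0.346606)  len=0.1297
  (v17,v19,v20) [-++] → (-0.1574, -1.5698, 0.346606)–(-0.1574, -1.5698, -0.4763)  len=0.8229
  (v17,v20,v15) [-+-] → (-0.1574, -1.5698, -0.4763)–(-0.1574, -1.64446, -0.433202)  len=0.0862
  (v15,v20,v18) [-++] → (-0.1574, -1.64446, -0.433202)–(-0.1574, -2.39481, 0)  len=0.8664

Chained into 2 loop(s):
  loop 1: 6 segments, perimeter = 2.8579
  loop 2: 6 segments, perimeter = 2.8579
Total perimeter = 5.716


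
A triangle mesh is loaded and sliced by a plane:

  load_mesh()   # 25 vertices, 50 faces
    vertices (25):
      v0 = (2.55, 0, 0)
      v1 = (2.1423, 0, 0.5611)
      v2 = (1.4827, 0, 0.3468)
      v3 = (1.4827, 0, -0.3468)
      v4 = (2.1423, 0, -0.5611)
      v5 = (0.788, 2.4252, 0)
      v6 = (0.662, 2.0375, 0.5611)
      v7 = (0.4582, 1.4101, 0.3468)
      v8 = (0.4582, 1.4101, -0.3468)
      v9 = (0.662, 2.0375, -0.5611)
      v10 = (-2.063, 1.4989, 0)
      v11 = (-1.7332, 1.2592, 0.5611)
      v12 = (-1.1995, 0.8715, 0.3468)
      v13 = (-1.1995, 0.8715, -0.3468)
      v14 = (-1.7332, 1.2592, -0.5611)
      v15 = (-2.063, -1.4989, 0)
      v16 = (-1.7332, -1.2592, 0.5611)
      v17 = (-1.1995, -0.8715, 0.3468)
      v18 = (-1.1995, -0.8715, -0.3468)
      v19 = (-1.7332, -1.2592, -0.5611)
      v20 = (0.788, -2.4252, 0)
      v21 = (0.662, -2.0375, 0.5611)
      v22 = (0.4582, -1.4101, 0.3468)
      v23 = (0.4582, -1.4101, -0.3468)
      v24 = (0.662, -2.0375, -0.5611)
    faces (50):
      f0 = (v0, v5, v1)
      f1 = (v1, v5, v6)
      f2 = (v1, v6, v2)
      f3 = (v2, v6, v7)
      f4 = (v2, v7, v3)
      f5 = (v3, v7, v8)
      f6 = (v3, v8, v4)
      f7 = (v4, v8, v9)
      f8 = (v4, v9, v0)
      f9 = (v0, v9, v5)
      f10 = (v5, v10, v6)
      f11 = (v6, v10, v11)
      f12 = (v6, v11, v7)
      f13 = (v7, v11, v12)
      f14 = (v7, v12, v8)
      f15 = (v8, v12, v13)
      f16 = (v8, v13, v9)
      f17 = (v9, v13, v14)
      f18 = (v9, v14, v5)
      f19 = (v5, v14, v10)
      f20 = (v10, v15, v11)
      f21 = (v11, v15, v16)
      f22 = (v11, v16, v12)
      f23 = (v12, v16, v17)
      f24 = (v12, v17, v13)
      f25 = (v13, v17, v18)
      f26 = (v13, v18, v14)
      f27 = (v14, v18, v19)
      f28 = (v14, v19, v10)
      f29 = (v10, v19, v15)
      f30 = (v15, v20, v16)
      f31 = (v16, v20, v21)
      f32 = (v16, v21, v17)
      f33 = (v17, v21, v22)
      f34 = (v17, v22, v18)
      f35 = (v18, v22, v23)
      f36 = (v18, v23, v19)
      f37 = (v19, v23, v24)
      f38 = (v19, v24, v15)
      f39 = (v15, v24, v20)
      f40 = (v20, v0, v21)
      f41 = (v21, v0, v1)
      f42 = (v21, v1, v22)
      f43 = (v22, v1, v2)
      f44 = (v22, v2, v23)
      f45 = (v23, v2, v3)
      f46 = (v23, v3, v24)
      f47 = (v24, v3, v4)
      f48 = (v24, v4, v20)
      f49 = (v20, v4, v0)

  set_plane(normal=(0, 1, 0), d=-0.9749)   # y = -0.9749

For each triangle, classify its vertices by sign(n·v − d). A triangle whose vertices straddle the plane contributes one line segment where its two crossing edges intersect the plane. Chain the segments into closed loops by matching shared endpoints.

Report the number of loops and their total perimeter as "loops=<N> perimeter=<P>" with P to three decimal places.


Straddling triangles (22 of 50):
  (v10,v15,v11) [+-+] → (-2.063, -0.9749, 0)–(-2.00034, -0.9749, 0.106601)  len=0.1237
  (v11,v15,v16) [+--] → (-2.00034, -0.9749, 0.106601)–(-1.7332, -0.9749, 0.5611)  len=0.5272
  (v11,v16,v12) [+-+] → (-1.7332, -0.9749, 0.5611)–(-1.66199, -0.9749, 0.532506)  len=0.0767
  (v12,v16,v17) [+-+] → (-1.66199, -0.9749, 0.532506)–(-1.34184, -0.9749, 0.403954)  len=0.3450
  (v14,v18,v19) [++-] → (-1.34184, -0.9749, -0.403954)–(-1.7332, -0.9749, -0.5611)  len=0.4217
  (v14,v19,v10) [+-+] → (-1.7332, -0.9749, -0.5611)–(-1.7672, -0.9749, -0.503263)  len=0.0671
  (v10,v19,v15) [+--] → (-1.7672, -0.9749, -0.503263)–(-2.063, -0.9749, 0)  len=0.5838
  (v16,v21,v17) [--+] → (-1.03442, -0.9749, 0.365804)–(-1.34184, -0.9749, 0.403954)  len=0.3098
  (v17,v21,v22) [+--] → (-1.03442, -0.9749, 0.365804)–(-0.881256, -0.9749, 0.3468)  len=0.1543
  (v17,v22,v18) [+-+] → (-0.881256, -0.9749, 0.3468)–(-0.881256, -0.9749, -0.213643)  len=0.5604
  (v18,v22,v23) [+--] → (-0.881256, -0.9749, -0.213643)–(-0.881256, -0.9749, -0.3468)  len=0.1332
  (v18,v23,v19) [+--] → (-0.881256, -0.9749, -0.3468)–(-1.34184, -0.9749, -0.403954)  len=0.4641
  (v20,v0,v21) [-+-] → (1.8417, -0.9749, 0)–(1.64663, -0.9749, 0.268474)  len=0.3319
  (v21,v0,v1) [-++] → (1.64663, -0.9749, 0.268474)–(1.43401, -0.9749, 0.5611)  len=0.3617
  (v21,v1,v22) [-+-] → (1.43401, -0.9749, 0.5611)–(0.977965, -0.9749, 0.41294)  len=0.4795
  (v22,v1,v2) [-++] → (0.977965, -0.9749, 0.41294)–(0.774392, -0.9749, 0.3468)  len=0.2140
  (v22,v2,v23) [-+-] → (0.774392, -0.9749, 0.3468)–(0.774392, -0.9749, -0.132734)  len=0.4795
  (v23,v2,v3) [-++] → (0.774392, -0.9749, -0.132734)–(0.774392, -0.9749, -0.3468)  len=0.2141
  (v23,v3,v24) [-+-] → (0.774392, -0.9749, -0.3468)–(1.09001, -0.9749, -0.449338)  len=0.3319
  (v24,v3,v4) [-++] → (1.09001, -0.9749, -0.449338)–(1.43401, -0.9749, -0.5611)  len=0.3617
  (v24,v4,v20) [-+-] → (1.43401, -0.9749, -0.5611)–(1.59789, -0.9749, -0.335545)  len=0.2788
  (v20,v4,v0) [-++] → (1.59789, -0.9749, -0.335545)–(1.8417, -0.9749, 0)  len=0.4148

Chained into 2 loop(s):
  loop 1: 12 segments, perimeter = 3.7670
  loop 2: 10 segments, perimeter = 3.4679
Total perimeter = 7.235

loops=2 perimeter=7.235


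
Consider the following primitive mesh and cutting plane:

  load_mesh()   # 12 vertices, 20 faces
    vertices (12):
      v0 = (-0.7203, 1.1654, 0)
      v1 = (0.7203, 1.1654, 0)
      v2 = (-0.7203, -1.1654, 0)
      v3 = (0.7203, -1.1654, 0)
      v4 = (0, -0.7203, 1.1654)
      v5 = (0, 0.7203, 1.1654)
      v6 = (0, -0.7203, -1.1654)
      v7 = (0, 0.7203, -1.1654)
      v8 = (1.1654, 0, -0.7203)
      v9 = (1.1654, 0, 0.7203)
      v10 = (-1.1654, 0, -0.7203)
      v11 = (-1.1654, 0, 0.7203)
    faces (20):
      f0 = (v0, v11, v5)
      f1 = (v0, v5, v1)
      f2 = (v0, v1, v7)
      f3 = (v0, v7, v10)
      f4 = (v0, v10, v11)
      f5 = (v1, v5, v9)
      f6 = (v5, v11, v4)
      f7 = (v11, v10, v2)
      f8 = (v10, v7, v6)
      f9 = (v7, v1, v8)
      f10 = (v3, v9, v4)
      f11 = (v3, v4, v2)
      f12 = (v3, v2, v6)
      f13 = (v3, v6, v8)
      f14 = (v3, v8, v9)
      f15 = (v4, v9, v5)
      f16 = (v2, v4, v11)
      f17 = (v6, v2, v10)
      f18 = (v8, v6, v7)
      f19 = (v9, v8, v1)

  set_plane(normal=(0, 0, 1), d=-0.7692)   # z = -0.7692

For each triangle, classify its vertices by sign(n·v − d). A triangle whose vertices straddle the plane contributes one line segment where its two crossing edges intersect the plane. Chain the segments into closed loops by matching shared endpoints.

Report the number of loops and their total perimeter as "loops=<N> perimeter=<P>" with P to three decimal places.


Straddling triangles (8 of 20):
  (v0,v1,v7) [++-] → (0.24488, 0.87162, -0.7692)–(-0.24488, 0.87162, -0.7692)  len=0.4898
  (v0,v7,v10) [+-+] → (-0.24488, 0.87162, -0.7692)–(-1.03737, 0.0791343, -0.7692)  len=1.1207
  (v10,v7,v6) [+--] → (-1.03737, 0.0791343, -0.7692)–(-1.03737, -0.0791343, -0.7692)  len=0.1583
  (v7,v1,v8) [-++] → (0.24488, 0.87162, -0.7692)–(1.03737, 0.0791343, -0.7692)  len=1.1207
  (v3,v2,v6) [++-] → (-0.24488, -0.87162, -0.7692)–(0.24488, -0.87162, -0.7692)  len=0.4898
  (v3,v6,v8) [+-+] → (0.24488, -0.87162, -0.7692)–(1.03737, -0.0791343, -0.7692)  len=1.1207
  (v6,v2,v10) [-++] → (-0.24488, -0.87162, -0.7692)–(-1.03737, -0.0791343, -0.7692)  len=1.1207
  (v8,v6,v7) [+--] → (1.03737, -0.0791343, -0.7692)–(1.03737, 0.0791343, -0.7692)  len=0.1583

Chained into 1 loop(s):
  loop 1: 8 segments, perimeter = 5.7790
Total perimeter = 5.779

loops=1 perimeter=5.779


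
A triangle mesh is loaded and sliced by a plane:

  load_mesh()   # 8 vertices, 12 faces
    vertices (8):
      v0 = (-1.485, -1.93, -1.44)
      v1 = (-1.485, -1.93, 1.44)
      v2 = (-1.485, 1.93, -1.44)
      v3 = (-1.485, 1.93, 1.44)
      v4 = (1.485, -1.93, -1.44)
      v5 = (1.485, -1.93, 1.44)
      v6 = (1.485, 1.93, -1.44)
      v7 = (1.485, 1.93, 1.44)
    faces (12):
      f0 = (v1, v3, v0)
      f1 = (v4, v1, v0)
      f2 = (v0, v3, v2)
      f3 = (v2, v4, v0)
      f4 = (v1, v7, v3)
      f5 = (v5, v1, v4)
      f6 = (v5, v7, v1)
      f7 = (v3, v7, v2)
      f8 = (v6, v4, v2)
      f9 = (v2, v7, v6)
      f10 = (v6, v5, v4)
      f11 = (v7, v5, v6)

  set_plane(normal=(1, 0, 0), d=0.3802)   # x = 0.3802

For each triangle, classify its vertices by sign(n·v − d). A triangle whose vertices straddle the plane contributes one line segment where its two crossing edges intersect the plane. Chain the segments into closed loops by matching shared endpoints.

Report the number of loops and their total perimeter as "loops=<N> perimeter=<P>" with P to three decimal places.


loops=1 perimeter=13.480

Straddling triangles (8 of 12):
  (v4,v1,v0) [+--] → (0.3802, -1.93, -0.368679)–(0.3802, -1.93, -1.44)  len=1.0713
  (v2,v4,v0) [-+-] → (0.3802, -0.494132, -1.44)–(0.3802, -1.93, -1.44)  len=1.4359
  (v1,v7,v3) [-+-] → (0.3802, 0.494132, 1.44)–(0.3802, 1.93, 1.44)  len=1.4359
  (v5,v1,v4) [+-+] → (0.3802, -1.93, 1.44)–(0.3802, -1.93, -0.368679)  len=1.8087
  (v5,v7,v1) [++-] → (0.3802, 0.494132, 1.44)–(0.3802, -1.93, 1.44)  len=2.4241
  (v3,v7,v2) [-+-] → (0.3802, 1.93, 1.44)–(0.3802, 1.93, 0.368679)  len=1.0713
  (v6,v4,v2) [++-] → (0.3802, -0.494132, -1.44)–(0.3802, 1.93, -1.44)  len=2.4241
  (v2,v7,v6) [-++] → (0.3802, 1.93, 0.368679)–(0.3802, 1.93, -1.44)  len=1.8087

Chained into 1 loop(s):
  loop 1: 8 segments, perimeter = 13.4800
Total perimeter = 13.480


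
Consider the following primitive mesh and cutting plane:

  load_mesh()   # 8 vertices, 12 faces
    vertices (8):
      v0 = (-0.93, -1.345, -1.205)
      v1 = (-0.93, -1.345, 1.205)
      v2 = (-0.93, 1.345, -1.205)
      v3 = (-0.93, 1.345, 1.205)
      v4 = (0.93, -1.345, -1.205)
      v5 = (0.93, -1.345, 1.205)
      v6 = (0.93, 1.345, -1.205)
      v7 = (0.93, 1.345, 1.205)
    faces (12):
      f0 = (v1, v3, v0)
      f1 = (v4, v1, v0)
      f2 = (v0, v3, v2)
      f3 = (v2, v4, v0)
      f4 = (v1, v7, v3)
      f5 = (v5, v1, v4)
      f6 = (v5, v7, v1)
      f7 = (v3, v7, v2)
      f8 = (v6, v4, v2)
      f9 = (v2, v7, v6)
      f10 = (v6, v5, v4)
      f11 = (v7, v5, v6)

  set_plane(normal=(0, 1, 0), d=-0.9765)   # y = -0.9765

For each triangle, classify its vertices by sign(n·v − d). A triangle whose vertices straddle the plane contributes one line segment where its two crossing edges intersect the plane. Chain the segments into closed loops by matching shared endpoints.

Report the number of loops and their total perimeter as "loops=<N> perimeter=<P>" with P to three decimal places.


loops=1 perimeter=8.540

Straddling triangles (8 of 12):
  (v1,v3,v0) [-+-] → (-0.93, -0.9765, 1.205)–(-0.93, -0.9765, -0.874857)  len=2.0799
  (v0,v3,v2) [-++] → (-0.93, -0.9765, -0.874857)–(-0.93, -0.9765, -1.205)  len=0.3301
  (v2,v4,v0) [+--] → (0.675201, -0.9765, -1.205)–(-0.93, -0.9765, -1.205)  len=1.6052
  (v1,v7,v3) [-++] → (-0.675201, -0.9765, 1.205)–(-0.93, -0.9765, 1.205)  len=0.2548
  (v5,v7,v1) [-+-] → (0.93, -0.9765, 1.205)–(-0.675201, -0.9765, 1.205)  len=1.6052
  (v6,v4,v2) [+-+] → (0.93, -0.9765, -1.205)–(0.675201, -0.9765, -1.205)  len=0.2548
  (v6,v5,v4) [+--] → (0.93, -0.9765, 0.874857)–(0.93, -0.9765, -1.205)  len=2.0799
  (v7,v5,v6) [+-+] → (0.93, -0.9765, 1.205)–(0.93, -0.9765, 0.874857)  len=0.3301

Chained into 1 loop(s):
  loop 1: 8 segments, perimeter = 8.5400
Total perimeter = 8.540


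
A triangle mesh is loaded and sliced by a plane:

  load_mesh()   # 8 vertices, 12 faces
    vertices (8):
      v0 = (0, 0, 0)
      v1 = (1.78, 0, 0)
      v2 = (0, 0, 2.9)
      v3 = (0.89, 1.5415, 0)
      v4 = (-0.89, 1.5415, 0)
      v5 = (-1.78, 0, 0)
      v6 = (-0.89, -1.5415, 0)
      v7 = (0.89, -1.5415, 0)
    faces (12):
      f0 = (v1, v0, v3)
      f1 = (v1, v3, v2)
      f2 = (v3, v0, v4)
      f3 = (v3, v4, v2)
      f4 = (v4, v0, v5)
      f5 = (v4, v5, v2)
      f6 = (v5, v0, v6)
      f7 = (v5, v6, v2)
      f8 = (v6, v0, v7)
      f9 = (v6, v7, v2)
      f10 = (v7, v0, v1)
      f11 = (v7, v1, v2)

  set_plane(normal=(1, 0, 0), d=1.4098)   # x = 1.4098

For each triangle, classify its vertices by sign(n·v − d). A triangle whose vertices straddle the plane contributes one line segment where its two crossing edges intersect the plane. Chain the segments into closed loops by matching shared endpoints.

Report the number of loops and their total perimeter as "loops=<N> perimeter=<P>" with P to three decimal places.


loops=1 perimeter=3.043

Straddling triangles (4 of 12):
  (v1,v0,v3) [+--] → (1.4098, 0, 0)–(1.4098, 0.641195, 0)  len=0.6412
  (v1,v3,v2) [+--] → (1.4098, 0.641195, 0)–(1.4098, 0, 0.603135)  len=0.8803
  (v7,v0,v1) [--+] → (1.4098, 0, 0)–(1.4098, -0.641195, 0)  len=0.6412
  (v7,v1,v2) [-+-] → (1.4098, -0.641195, 0)–(1.4098, 0, 0.603135)  len=0.8803

Chained into 1 loop(s):
  loop 1: 4 segments, perimeter = 3.0430
Total perimeter = 3.043


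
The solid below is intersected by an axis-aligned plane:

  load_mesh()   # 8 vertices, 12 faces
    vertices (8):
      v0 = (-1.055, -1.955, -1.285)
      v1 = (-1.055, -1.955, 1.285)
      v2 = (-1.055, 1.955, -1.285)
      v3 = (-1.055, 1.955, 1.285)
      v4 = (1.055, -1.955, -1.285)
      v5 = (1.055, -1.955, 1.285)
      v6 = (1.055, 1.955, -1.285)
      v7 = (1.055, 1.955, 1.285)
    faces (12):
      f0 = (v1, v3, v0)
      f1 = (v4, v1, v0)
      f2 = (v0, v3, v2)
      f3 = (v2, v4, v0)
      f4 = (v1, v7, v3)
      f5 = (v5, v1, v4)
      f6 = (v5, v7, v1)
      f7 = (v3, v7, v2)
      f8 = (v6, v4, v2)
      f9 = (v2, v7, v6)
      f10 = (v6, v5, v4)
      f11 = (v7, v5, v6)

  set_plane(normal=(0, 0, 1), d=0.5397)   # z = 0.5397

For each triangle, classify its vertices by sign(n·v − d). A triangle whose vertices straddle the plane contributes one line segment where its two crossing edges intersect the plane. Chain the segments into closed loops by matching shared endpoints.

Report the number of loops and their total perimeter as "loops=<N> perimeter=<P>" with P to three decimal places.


Straddling triangles (8 of 12):
  (v1,v3,v0) [++-] → (-1.055, 0.8211, 0.5397)–(-1.055, -1.955, 0.5397)  len=2.7761
  (v4,v1,v0) [-+-] → (-0.4431, -1.955, 0.5397)–(-1.055, -1.955, 0.5397)  len=0.6119
  (v0,v3,v2) [-+-] → (-1.055, 0.8211, 0.5397)–(-1.055, 1.955, 0.5397)  len=1.1339
  (v5,v1,v4) [++-] → (-0.4431, -1.955, 0.5397)–(1.055, -1.955, 0.5397)  len=1.4981
  (v3,v7,v2) [++-] → (0.4431, 1.955, 0.5397)–(-1.055, 1.955, 0.5397)  len=1.4981
  (v2,v7,v6) [-+-] → (0.4431, 1.955, 0.5397)–(1.055, 1.955, 0.5397)  len=0.6119
  (v6,v5,v4) [-+-] → (1.055, -0.8211, 0.5397)–(1.055, -1.955, 0.5397)  len=1.1339
  (v7,v5,v6) [++-] → (1.055, -0.8211, 0.5397)–(1.055, 1.955, 0.5397)  len=2.7761

Chained into 1 loop(s):
  loop 1: 8 segments, perimeter = 12.0400
Total perimeter = 12.040

loops=1 perimeter=12.040


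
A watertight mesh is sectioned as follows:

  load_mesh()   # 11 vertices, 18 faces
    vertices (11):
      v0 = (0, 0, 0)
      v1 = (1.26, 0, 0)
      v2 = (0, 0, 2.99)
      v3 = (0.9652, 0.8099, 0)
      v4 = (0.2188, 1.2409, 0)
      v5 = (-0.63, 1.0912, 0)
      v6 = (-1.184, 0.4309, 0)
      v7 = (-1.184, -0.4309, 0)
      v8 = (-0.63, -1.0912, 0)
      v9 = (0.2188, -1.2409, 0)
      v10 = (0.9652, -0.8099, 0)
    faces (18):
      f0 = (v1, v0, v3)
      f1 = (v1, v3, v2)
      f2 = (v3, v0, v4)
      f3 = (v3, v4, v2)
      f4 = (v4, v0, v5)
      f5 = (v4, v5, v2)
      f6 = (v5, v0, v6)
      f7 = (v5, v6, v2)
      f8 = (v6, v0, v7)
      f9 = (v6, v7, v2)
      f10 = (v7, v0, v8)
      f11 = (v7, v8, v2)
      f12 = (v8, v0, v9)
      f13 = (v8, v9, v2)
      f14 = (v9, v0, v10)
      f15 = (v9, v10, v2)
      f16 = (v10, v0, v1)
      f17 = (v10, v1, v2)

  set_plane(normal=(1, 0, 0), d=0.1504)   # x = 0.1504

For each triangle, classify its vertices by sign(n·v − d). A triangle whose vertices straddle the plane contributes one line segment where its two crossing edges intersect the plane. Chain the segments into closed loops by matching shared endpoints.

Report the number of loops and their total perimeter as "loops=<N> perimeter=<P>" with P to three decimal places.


Straddling triangles (12 of 18):
  (v1,v0,v3) [+-+] → (0.1504, 0, 0)–(0.1504, 0.126201, 0)  len=0.1262
  (v1,v3,v2) [++-] → (0.1504, 0.126201, 2.52409)–(0.1504, 0, 2.6331)  len=0.1668
  (v3,v0,v4) [+-+] → (0.1504, 0.126201, 0)–(0.1504, 0.852977, 0)  len=0.7268
  (v3,v4,v2) [++-] → (0.1504, 0.852977, 0.934717)–(0.1504, 0.126201, 2.52409)  len=1.7477
  (v4,v0,v5) [+--] → (0.1504, 0.852977, 0)–(0.1504, 1.22884, 0)  len=0.3759
  (v4,v5,v2) [+--] → (0.1504, 1.22884, 0)–(0.1504, 0.852977, 0.934717)  len=1.0075
  (v8,v0,v9) [--+] → (0.1504, -0.852977, 0)–(0.1504, -1.22884, 0)  len=0.3759
  (v8,v9,v2) [-+-] → (0.1504, -1.22884, 0)–(0.1504, -0.852977, 0.934717)  len=1.0075
  (v9,v0,v10) [+-+] → (0.1504, -0.852977, 0)–(0.1504, -0.126201, 0)  len=0.7268
  (v9,v10,v2) [++-] → (0.1504, -0.126201, 2.52409)–(0.1504, -0.852977, 0.934717)  len=1.7477
  (v10,v0,v1) [+-+] → (0.1504, -0.126201, 0)–(0.1504, 0, 0)  len=0.1262
  (v10,v1,v2) [++-] → (0.1504, 0, 2.6331)–(0.1504, -0.126201, 2.52409)  len=0.1668

Chained into 1 loop(s):
  loop 1: 12 segments, perimeter = 8.3014
Total perimeter = 8.301

loops=1 perimeter=8.301


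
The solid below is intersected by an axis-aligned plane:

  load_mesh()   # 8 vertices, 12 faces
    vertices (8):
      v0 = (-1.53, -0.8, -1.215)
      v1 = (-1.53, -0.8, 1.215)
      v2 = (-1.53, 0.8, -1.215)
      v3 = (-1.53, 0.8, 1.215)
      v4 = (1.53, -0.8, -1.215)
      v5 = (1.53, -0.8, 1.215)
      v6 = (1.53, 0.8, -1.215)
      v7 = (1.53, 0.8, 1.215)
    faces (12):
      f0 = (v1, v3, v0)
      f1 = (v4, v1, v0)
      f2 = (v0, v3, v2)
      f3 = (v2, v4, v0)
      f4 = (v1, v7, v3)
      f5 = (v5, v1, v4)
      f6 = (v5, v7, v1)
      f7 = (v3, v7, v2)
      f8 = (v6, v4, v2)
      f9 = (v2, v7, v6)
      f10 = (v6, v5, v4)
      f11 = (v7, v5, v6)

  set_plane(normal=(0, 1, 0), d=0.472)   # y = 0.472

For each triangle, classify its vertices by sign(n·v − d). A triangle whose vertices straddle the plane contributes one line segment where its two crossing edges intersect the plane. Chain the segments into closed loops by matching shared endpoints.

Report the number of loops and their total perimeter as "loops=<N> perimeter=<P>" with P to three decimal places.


loops=1 perimeter=10.980

Straddling triangles (8 of 12):
  (v1,v3,v0) [-+-] → (-1.53, 0.472, 1.215)–(-1.53, 0.472, 0.71685)  len=0.4982
  (v0,v3,v2) [-++] → (-1.53, 0.472, 0.71685)–(-1.53, 0.472, -1.215)  len=1.9318
  (v2,v4,v0) [+--] → (-0.9027, 0.472, -1.215)–(-1.53, 0.472, -1.215)  len=0.6273
  (v1,v7,v3) [-++] → (0.9027, 0.472, 1.215)–(-1.53, 0.472, 1.215)  len=2.4327
  (v5,v7,v1) [-+-] → (1.53, 0.472, 1.215)–(0.9027, 0.472, 1.215)  len=0.6273
  (v6,v4,v2) [+-+] → (1.53, 0.472, -1.215)–(-0.9027, 0.472, -1.215)  len=2.4327
  (v6,v5,v4) [+--] → (1.53, 0.472, -0.71685)–(1.53, 0.472, -1.215)  len=0.4982
  (v7,v5,v6) [+-+] → (1.53, 0.472, 1.215)–(1.53, 0.472, -0.71685)  len=1.9318

Chained into 1 loop(s):
  loop 1: 8 segments, perimeter = 10.9800
Total perimeter = 10.980


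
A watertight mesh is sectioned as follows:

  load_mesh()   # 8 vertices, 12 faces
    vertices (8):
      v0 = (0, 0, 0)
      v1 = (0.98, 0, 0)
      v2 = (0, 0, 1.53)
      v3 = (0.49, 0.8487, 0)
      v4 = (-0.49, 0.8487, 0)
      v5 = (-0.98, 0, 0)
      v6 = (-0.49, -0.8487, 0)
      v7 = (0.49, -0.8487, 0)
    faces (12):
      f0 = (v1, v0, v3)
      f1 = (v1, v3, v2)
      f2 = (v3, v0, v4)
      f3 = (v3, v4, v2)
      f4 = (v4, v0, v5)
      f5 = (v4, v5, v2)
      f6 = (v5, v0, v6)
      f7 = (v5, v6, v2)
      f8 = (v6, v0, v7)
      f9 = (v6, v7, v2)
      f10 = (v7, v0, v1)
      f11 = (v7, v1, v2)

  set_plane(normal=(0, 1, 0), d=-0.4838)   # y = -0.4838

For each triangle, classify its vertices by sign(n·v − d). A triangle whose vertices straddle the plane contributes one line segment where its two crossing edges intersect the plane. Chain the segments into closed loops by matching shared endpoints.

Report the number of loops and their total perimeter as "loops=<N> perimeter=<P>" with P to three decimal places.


loops=1 perimeter=3.522

Straddling triangles (6 of 12):
  (v5,v0,v6) [++-] → (-0.279324, -0.4838, 0)–(-0.700676, -0.4838, 0)  len=0.4214
  (v5,v6,v2) [+-+] → (-0.700676, -0.4838, 0)–(-0.279324, -0.4838, 0.657826)  len=0.7812
  (v6,v0,v7) [-+-] → (-0.279324, -0.4838, 0)–(0.279324, -0.4838, 0)  len=0.5586
  (v6,v7,v2) [--+] → (0.279324, -0.4838, 0.657826)–(-0.279324, -0.4838, 0.657826)  len=0.5586
  (v7,v0,v1) [-++] → (0.279324, -0.4838, 0)–(0.700676, -0.4838, 0)  len=0.4214
  (v7,v1,v2) [-++] → (0.700676, -0.4838, 0)–(0.279324, -0.4838, 0.657826)  len=0.7812

Chained into 1 loop(s):
  loop 1: 6 segments, perimeter = 3.5224
Total perimeter = 3.522


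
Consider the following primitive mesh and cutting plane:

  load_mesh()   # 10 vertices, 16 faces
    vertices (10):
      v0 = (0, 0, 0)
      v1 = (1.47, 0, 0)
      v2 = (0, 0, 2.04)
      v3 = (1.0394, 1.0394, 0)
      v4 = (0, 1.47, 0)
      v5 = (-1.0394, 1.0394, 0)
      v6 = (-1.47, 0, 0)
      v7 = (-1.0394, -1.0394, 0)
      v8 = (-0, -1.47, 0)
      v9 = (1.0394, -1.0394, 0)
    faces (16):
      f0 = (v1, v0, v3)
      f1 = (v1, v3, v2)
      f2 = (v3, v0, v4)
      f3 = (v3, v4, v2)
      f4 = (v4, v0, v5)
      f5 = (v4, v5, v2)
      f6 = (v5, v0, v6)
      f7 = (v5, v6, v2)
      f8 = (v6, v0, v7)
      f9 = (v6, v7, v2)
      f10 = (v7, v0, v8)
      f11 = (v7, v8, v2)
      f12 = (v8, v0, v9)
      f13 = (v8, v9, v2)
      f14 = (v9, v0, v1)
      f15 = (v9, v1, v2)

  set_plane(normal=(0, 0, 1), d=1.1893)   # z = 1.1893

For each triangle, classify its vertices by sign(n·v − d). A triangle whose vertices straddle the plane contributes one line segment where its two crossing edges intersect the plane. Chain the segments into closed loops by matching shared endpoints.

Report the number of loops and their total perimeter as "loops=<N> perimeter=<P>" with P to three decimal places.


loops=1 perimeter=3.753

Straddling triangles (8 of 16):
  (v1,v3,v2) [--+] → (0.43344, 0.43344, 1.1893)–(0.613004, 0, 1.1893)  len=0.4692
  (v3,v4,v2) [--+] → (0, 0.613004, 1.1893)–(0.43344, 0.43344, 1.1893)  len=0.4692
  (v4,v5,v2) [--+] → (-0.43344, 0.43344, 1.1893)–(0, 0.613004, 1.1893)  len=0.4692
  (v5,v6,v2) [--+] → (-0.613004, 0, 1.1893)–(-0.43344, 0.43344, 1.1893)  len=0.4692
  (v6,v7,v2) [--+] → (-0.43344, -0.43344, 1.1893)–(-0.613004, 0, 1.1893)  len=0.4692
  (v7,v8,v2) [--+] → (0, -0.613004, 1.1893)–(-0.43344, -0.43344, 1.1893)  len=0.4692
  (v8,v9,v2) [--+] → (0.43344, -0.43344, 1.1893)–(0, -0.613004, 1.1893)  len=0.4692
  (v9,v1,v2) [--+] → (0.613004, 0, 1.1893)–(0.43344, -0.43344, 1.1893)  len=0.4692

Chained into 1 loop(s):
  loop 1: 8 segments, perimeter = 3.7533
Total perimeter = 3.753


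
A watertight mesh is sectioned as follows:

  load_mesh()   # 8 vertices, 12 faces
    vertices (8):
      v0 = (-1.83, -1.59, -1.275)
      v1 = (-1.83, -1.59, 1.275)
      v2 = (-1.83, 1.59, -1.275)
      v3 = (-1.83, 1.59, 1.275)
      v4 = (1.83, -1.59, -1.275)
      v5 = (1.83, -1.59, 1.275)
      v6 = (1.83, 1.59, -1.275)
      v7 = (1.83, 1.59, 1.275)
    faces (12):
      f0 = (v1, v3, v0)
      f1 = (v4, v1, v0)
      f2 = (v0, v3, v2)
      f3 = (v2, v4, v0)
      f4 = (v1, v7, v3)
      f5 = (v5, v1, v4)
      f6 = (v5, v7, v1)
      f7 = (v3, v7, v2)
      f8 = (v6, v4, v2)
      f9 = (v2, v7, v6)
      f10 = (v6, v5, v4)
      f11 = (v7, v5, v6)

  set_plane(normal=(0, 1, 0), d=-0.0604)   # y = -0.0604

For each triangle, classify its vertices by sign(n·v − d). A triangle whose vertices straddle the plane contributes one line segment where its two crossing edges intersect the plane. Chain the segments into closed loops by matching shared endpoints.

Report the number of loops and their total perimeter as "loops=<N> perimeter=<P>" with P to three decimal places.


Straddling triangles (8 of 12):
  (v1,v3,v0) [-+-] → (-1.83, -0.0604, 1.275)–(-1.83, -0.0604, -0.048434)  len=1.3234
  (v0,v3,v2) [-++] → (-1.83, -0.0604, -0.048434)–(-1.83, -0.0604, -1.275)  len=1.2266
  (v2,v4,v0) [+--] → (0.069517, -0.0604, -1.275)–(-1.83, -0.0604, -1.275)  len=1.8995
  (v1,v7,v3) [-++] → (-0.069517, -0.0604, 1.275)–(-1.83, -0.0604, 1.275)  len=1.7605
  (v5,v7,v1) [-+-] → (1.83, -0.0604, 1.275)–(-0.069517, -0.0604, 1.275)  len=1.8995
  (v6,v4,v2) [+-+] → (1.83, -0.0604, -1.275)–(0.069517, -0.0604, -1.275)  len=1.7605
  (v6,v5,v4) [+--] → (1.83, -0.0604, 0.048434)–(1.83, -0.0604, -1.275)  len=1.3234
  (v7,v5,v6) [+-+] → (1.83, -0.0604, 1.275)–(1.83, -0.0604, 0.048434)  len=1.2266

Chained into 1 loop(s):
  loop 1: 8 segments, perimeter = 12.4200
Total perimeter = 12.420

loops=1 perimeter=12.420


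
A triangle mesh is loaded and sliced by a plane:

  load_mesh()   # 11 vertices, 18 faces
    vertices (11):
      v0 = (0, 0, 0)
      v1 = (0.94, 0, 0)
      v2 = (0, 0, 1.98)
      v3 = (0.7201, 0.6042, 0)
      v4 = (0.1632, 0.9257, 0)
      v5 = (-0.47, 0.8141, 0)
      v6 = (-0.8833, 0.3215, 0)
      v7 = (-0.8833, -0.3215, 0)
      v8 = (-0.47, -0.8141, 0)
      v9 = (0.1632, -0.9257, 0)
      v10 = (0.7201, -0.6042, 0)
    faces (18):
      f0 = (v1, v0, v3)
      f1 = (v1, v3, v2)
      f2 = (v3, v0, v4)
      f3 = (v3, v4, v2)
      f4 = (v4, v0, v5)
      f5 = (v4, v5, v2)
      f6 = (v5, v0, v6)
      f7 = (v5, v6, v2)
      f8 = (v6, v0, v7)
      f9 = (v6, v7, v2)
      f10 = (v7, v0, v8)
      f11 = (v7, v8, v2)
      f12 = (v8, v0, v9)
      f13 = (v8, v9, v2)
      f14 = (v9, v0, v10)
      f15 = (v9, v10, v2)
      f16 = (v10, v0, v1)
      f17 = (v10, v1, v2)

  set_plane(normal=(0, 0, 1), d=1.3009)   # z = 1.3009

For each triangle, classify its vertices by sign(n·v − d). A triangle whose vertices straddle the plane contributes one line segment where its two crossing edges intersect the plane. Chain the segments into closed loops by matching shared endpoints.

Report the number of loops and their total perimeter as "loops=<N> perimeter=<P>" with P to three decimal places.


Straddling triangles (9 of 18):
  (v1,v3,v2) [--+] → (0.24698, 0.207228, 1.3009)–(0.322401, 0, 1.3009)  len=0.2205
  (v3,v4,v2) [--+] → (0.0559743, 0.317496, 1.3009)–(0.24698, 0.207228, 1.3009)  len=0.2205
  (v4,v5,v2) [--+] → (-0.161201, 0.27922, 1.3009)–(0.0559743, 0.317496, 1.3009)  len=0.2205
  (v5,v6,v2) [--+] → (-0.302954, 0.110268, 1.3009)–(-0.161201, 0.27922, 1.3009)  len=0.2205
  (v6,v7,v2) [--+] → (-0.302954, -0.110268, 1.3009)–(-0.302954, 0.110268, 1.3009)  len=0.2205
  (v7,v8,v2) [--+] → (-0.161201, -0.27922, 1.3009)–(-0.302954, -0.110268, 1.3009)  len=0.2205
  (v8,v9,v2) [--+] → (0.0559743, -0.317496, 1.3009)–(-0.161201, -0.27922, 1.3009)  len=0.2205
  (v9,v10,v2) [--+] → (0.24698, -0.207228, 1.3009)–(0.0559743, -0.317496, 1.3009)  len=0.2205
  (v10,v1,v2) [--+] → (0.322401, 0, 1.3009)–(0.24698, -0.207228, 1.3009)  len=0.2205

Chained into 1 loop(s):
  loop 1: 9 segments, perimeter = 1.9848
Total perimeter = 1.985

loops=1 perimeter=1.985


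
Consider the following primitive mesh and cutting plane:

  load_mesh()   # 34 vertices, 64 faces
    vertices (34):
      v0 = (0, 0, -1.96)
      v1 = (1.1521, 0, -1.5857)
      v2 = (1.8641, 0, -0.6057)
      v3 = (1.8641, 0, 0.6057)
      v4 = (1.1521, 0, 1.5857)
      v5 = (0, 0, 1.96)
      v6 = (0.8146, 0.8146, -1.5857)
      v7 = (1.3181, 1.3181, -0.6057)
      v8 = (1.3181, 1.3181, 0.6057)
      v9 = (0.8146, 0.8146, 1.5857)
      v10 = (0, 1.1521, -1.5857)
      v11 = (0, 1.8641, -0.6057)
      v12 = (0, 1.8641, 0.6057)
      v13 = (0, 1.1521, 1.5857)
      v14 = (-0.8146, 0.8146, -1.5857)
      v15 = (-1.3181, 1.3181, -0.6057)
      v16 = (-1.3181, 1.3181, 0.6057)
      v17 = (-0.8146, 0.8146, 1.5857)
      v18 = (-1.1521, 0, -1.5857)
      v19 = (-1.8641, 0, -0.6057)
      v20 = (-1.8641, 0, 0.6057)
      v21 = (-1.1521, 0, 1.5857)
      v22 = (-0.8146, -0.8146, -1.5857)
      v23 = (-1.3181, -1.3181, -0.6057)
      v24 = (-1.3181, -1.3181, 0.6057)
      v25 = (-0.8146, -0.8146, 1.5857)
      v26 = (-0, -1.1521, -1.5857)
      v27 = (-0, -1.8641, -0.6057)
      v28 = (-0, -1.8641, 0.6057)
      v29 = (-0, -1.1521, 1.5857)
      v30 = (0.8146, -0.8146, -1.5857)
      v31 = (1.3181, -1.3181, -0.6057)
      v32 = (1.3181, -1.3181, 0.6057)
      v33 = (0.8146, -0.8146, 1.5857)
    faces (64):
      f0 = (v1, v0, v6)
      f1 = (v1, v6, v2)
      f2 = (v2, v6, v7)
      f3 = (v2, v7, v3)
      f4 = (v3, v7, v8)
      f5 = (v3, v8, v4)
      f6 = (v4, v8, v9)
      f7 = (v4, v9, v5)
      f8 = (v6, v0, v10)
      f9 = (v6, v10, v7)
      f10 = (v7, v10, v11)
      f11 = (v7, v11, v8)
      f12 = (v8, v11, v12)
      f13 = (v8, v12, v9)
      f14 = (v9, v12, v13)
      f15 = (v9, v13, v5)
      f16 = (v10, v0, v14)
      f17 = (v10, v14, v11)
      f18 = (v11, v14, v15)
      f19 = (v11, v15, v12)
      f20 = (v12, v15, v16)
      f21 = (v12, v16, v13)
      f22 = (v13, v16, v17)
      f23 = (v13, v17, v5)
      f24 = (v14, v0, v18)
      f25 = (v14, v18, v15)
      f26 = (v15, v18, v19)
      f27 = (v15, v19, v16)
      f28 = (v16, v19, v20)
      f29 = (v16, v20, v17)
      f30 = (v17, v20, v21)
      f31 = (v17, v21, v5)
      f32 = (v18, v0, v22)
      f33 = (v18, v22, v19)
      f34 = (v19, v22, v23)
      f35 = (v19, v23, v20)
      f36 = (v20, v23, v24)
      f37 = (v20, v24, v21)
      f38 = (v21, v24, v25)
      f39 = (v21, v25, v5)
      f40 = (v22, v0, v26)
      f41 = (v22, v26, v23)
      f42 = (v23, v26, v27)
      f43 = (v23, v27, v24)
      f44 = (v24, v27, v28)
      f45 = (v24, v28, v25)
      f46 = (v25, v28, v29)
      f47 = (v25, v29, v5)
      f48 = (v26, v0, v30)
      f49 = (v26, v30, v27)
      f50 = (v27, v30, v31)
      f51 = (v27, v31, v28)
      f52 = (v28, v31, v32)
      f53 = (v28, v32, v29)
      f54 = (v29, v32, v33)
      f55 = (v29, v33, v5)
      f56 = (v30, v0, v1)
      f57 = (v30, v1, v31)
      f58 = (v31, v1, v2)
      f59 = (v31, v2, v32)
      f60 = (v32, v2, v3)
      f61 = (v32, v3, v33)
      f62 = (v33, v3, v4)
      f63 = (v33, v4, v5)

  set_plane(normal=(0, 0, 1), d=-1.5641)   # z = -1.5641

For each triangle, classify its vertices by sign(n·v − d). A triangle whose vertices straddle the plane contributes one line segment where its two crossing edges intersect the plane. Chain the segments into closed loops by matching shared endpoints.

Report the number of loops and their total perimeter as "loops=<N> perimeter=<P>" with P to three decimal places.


Straddling triangles (16 of 64):
  (v1,v6,v2) [--+] → (0.837732, 0.796646, -1.5641)–(1.16779, 0, -1.5641)  len=0.8623
  (v2,v6,v7) [+-+] → (0.837732, 0.796646, -1.5641)–(0.825698, 0.825698, -1.5641)  len=0.0314
  (v6,v10,v7) [--+] → (0.029052, 1.15576, -1.5641)–(0.825698, 0.825698, -1.5641)  len=0.8623
  (v7,v10,v11) [+-+] → (0.029052, 1.15576, -1.5641)–(0, 1.16779, -1.5641)  len=0.0314
  (v10,v14,v11) [--+] → (-0.796646, 0.837732, -1.5641)–(0, 1.16779, -1.5641)  len=0.8623
  (v11,v14,v15) [+-+] → (-0.796646, 0.837732, -1.5641)–(-0.825698, 0.825698, -1.5641)  len=0.0314
  (v14,v18,v15) [--+] → (-1.15576, 0.029052, -1.5641)–(-0.825698, 0.825698, -1.5641)  len=0.8623
  (v15,v18,v19) [+-+] → (-1.15576, 0.029052, -1.5641)–(-1.16779, 0, -1.5641)  len=0.0314
  (v18,v22,v19) [--+] → (-0.837732, -0.796646, -1.5641)–(-1.16779, 0, -1.5641)  len=0.8623
  (v19,v22,v23) [+-+] → (-0.837732, -0.796646, -1.5641)–(-0.825698, -0.825698, -1.5641)  len=0.0314
  (v22,v26,v23) [--+] → (-0.029052, -1.15576, -1.5641)–(-0.825698, -0.825698, -1.5641)  len=0.8623
  (v23,v26,v27) [+-+] → (-0.029052, -1.15576, -1.5641)–(0, -1.16779, -1.5641)  len=0.0314
  (v26,v30,v27) [--+] → (0.796646, -0.837732, -1.5641)–(0, -1.16779, -1.5641)  len=0.8623
  (v27,v30,v31) [+-+] → (0.796646, -0.837732, -1.5641)–(0.825698, -0.825698, -1.5641)  len=0.0314
  (v30,v1,v31) [--+] → (1.15576, -0.029052, -1.5641)–(0.825698, -0.825698, -1.5641)  len=0.8623
  (v31,v1,v2) [+-+] → (1.15576, -0.029052, -1.5641)–(1.16779, 0, -1.5641)  len=0.0314

Chained into 1 loop(s):
  loop 1: 16 segments, perimeter = 7.1501
Total perimeter = 7.150

loops=1 perimeter=7.150
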